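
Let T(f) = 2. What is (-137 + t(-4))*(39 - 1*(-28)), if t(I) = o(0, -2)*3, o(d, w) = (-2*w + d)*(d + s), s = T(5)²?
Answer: -5963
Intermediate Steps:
s = 4 (s = 2² = 4)
o(d, w) = (4 + d)*(d - 2*w) (o(d, w) = (-2*w + d)*(d + 4) = (d - 2*w)*(4 + d) = (4 + d)*(d - 2*w))
t(I) = 48 (t(I) = (0² - 8*(-2) + 4*0 - 2*0*(-2))*3 = (0 + 16 + 0 + 0)*3 = 16*3 = 48)
(-137 + t(-4))*(39 - 1*(-28)) = (-137 + 48)*(39 - 1*(-28)) = -89*(39 + 28) = -89*67 = -5963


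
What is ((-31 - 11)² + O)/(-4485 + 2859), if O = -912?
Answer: -142/271 ≈ -0.52398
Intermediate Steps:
((-31 - 11)² + O)/(-4485 + 2859) = ((-31 - 11)² - 912)/(-4485 + 2859) = ((-42)² - 912)/(-1626) = (1764 - 912)*(-1/1626) = 852*(-1/1626) = -142/271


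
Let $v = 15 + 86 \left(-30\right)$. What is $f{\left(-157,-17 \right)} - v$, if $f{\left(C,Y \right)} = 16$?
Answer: $2581$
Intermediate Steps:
$v = -2565$ ($v = 15 - 2580 = -2565$)
$f{\left(-157,-17 \right)} - v = 16 - -2565 = 16 + 2565 = 2581$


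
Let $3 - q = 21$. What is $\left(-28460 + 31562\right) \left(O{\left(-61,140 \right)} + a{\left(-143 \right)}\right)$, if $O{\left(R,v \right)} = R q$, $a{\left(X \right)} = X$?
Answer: $2962410$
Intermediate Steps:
$q = -18$ ($q = 3 - 21 = -18$)
$O{\left(R,v \right)} = - 18 R$ ($O{\left(R,v \right)} = R \left(-18\right) = - 18 R$)
$\left(-28460 + 31562\right) \left(O{\left(-61,140 \right)} + a{\left(-143 \right)}\right) = \left(-28460 + 31562\right) \left(\left(-18\right) \left(-61\right) - 143\right) = 3102 \left(1098 - 143\right) = 3102 \cdot 955 = 2962410$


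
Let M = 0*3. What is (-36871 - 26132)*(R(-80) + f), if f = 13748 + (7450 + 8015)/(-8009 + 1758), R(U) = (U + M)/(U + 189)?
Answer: -590031774734301/681359 ≈ -8.6596e+8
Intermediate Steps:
M = 0
R(U) = U/(189 + U) (R(U) = (U + 0)/(U + 189) = U/(189 + U))
f = 85923283/6251 (f = 13748 + 15465/(-6251) = 13748 + 15465*(-1/6251) = 13748 - 15465/6251 = 85923283/6251 ≈ 13746.)
(-36871 - 26132)*(R(-80) + f) = (-36871 - 26132)*(-80/(189 - 80) + 85923283/6251) = -63003*(-80/109 + 85923283/6251) = -63003*9365137767/681359 = -590031774734301/681359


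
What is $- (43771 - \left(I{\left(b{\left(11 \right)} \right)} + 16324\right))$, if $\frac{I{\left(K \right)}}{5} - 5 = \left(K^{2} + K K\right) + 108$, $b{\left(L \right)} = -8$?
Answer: $-26242$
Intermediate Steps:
$I{\left(K \right)} = 565 + 10 K^{2}$ ($I{\left(K \right)} = 25 + 5 \left(\left(K^{2} + K K\right) + 108\right) = 25 + 5 \left(\left(K^{2} + K^{2}\right) + 108\right) = 25 + 5 \left(2 K^{2} + 108\right) = 25 + 5 \left(108 + 2 K^{2}\right) = 25 + \left(540 + 10 K^{2}\right) = 565 + 10 K^{2}$)
$- (43771 - \left(I{\left(b{\left(11 \right)} \right)} + 16324\right)) = - (43771 - \left(\left(565 + 10 \left(-8\right)^{2}\right) + 16324\right)) = - (43771 - \left(\left(565 + 10 \cdot 64\right) + 16324\right)) = - (43771 - \left(\left(565 + 640\right) + 16324\right)) = - (43771 - \left(1205 + 16324\right)) = - (43771 - 17529) = \left(-1\right) 26242 = -26242$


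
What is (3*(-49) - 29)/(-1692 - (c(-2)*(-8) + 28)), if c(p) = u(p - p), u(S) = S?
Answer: 22/215 ≈ 0.10233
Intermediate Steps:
c(p) = 0 (c(p) = p - p = 0)
(3*(-49) - 29)/(-1692 - (c(-2)*(-8) + 28)) = (3*(-49) - 29)/(-1692 - (0*(-8) + 28)) = (-147 - 29)/(-1692 - (0 + 28)) = -176/(-1692 - 1*28) = -176/(-1692 - 28) = -176/(-1720) = -176*(-1/1720) = 22/215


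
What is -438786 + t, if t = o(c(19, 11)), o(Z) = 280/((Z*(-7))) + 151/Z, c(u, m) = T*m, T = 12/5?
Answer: -19306399/44 ≈ -4.3878e+5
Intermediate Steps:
T = 12/5 (T = 12*(1/5) = 12/5 ≈ 2.4000)
c(u, m) = 12*m/5
o(Z) = 111/Z (o(Z) = 280/((-7*Z)) + 151/Z = 280*(-1/(7*Z)) + 151/Z = -40/Z + 151/Z = 111/Z)
t = 185/44 (t = 111/(((12/5)*11)) = 111/(132/5) = 111*(5/132) = 185/44 ≈ 4.2045)
-438786 + t = -438786 + 185/44 = -19306399/44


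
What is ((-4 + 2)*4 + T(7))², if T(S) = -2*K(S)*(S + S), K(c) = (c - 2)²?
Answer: 501264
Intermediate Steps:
K(c) = (-2 + c)²
T(S) = -4*S*(-2 + S)² (T(S) = -2*(-2 + S)²*(S + S) = -2*(-2 + S)²*2*S = -4*S*(-2 + S)²)
((-4 + 2)*4 + T(7))² = ((-4 + 2)*4 - 4*7*(-2 + 7)²)² = (-2*4 - 4*7*5²)² = (-8 - 4*7*25)² = (-8 - 700)² = (-708)² = 501264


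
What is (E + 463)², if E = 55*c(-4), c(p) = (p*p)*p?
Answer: 9345249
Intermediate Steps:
c(p) = p³ (c(p) = p²*p = p³)
E = -3520 (E = 55*(-4)³ = 55*(-64) = -3520)
(E + 463)² = (-3520 + 463)² = (-3057)² = 9345249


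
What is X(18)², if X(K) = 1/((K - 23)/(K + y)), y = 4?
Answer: 484/25 ≈ 19.360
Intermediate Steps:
X(K) = (4 + K)/(-23 + K) (X(K) = 1/((K - 23)/(K + 4)) = 1/((-23 + K)/(4 + K)) = (4 + K)/(-23 + K))
X(18)² = ((4 + 18)/(-23 + 18))² = (22/(-5))² = (-⅕*22)² = (-22/5)² = 484/25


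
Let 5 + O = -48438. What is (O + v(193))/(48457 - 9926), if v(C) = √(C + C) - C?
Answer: -48636/38531 + √386/38531 ≈ -1.2617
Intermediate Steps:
O = -48443 (O = -5 - 48438 = -48443)
v(C) = -C + √2*√C (v(C) = √(2*C) - C = √2*√C - C = -C + √2*√C)
(O + v(193))/(48457 - 9926) = (-48443 + (-1*193 + √2*√193))/(48457 - 9926) = (-48443 + (-193 + √386))/38531 = (-48636 + √386)*(1/38531) = -48636/38531 + √386/38531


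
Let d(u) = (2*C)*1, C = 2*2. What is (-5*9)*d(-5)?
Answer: -360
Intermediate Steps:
C = 4
d(u) = 8 (d(u) = (2*4)*1 = 8*1 = 8)
(-5*9)*d(-5) = -5*9*8 = -45*8 = -360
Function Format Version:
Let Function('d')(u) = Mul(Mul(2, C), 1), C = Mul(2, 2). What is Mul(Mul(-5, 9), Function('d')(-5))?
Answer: -360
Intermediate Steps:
C = 4
Function('d')(u) = 8 (Function('d')(u) = Mul(Mul(2, 4), 1) = Mul(8, 1) = 8)
Mul(Mul(-5, 9), Function('d')(-5)) = Mul(Mul(-5, 9), 8) = Mul(-45, 8) = -360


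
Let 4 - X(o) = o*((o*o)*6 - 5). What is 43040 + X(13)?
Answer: 29927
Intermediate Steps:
X(o) = 4 - o*(-5 + 6*o²) (X(o) = 4 - o*((o*o)*6 - 5) = 4 - o*(o²*6 - 5) = 4 - o*(6*o² - 5) = 4 - o*(-5 + 6*o²))
43040 + X(13) = 43040 + (4 - 6*13³ + 5*13) = 43040 + (4 - 6*2197 + 65) = 43040 + (4 - 13182 + 65) = 43040 - 13113 = 29927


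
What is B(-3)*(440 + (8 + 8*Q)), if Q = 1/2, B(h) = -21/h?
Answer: 3164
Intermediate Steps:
Q = ½ ≈ 0.50000
B(-3)*(440 + (8 + 8*Q)) = (-21/(-3))*(440 + (8 + 8*(½))) = (-21*(-⅓))*(440 + (8 + 4)) = 7*(440 + 12) = 7*452 = 3164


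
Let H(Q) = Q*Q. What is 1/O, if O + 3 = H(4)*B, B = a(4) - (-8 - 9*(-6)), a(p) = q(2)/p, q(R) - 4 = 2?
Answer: -1/715 ≈ -0.0013986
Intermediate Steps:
H(Q) = Q**2
q(R) = 6 (q(R) = 4 + 2 = 6)
a(p) = 6/p
B = -89/2 (B = 6/4 - (-8 - 9*(-6)) = 6*(1/4) - (-8 + 54) = 3/2 - 1*46 = 3/2 - 46 = -89/2 ≈ -44.500)
O = -715 (O = -3 + 4**2*(-89/2) = -3 + 16*(-89/2) = -3 - 712 = -715)
1/O = 1/(-715) = -1/715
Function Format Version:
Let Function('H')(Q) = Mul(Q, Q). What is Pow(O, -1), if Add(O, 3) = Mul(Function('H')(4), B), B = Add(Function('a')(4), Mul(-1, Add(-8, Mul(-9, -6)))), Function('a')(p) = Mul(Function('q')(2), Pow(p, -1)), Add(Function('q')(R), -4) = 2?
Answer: Rational(-1, 715) ≈ -0.0013986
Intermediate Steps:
Function('H')(Q) = Pow(Q, 2)
Function('q')(R) = 6 (Function('q')(R) = Add(4, 2) = 6)
Function('a')(p) = Mul(6, Pow(p, -1))
B = Rational(-89, 2) (B = Add(Mul(6, Pow(4, -1)), Mul(-1, Add(-8, Mul(-9, -6)))) = Add(Mul(6, Rational(1, 4)), Mul(-1, Add(-8, 54))) = Add(Rational(3, 2), Mul(-1, 46)) = Add(Rational(3, 2), -46) = Rational(-89, 2) ≈ -44.500)
O = -715 (O = Add(-3, Mul(Pow(4, 2), Rational(-89, 2))) = Add(-3, Mul(16, Rational(-89, 2))) = Add(-3, -712) = -715)
Pow(O, -1) = Pow(-715, -1) = Rational(-1, 715)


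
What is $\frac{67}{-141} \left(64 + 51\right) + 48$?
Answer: $- \frac{937}{141} \approx -6.6454$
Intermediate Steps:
$\frac{67}{-141} \left(64 + 51\right) + 48 = 67 \left(- \frac{1}{141}\right) 115 + 48 = \left(- \frac{67}{141}\right) 115 + 48 = - \frac{7705}{141} + 48 = - \frac{937}{141}$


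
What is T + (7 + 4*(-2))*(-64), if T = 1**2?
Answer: 65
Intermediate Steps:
T = 1
T + (7 + 4*(-2))*(-64) = 1 + (7 + 4*(-2))*(-64) = 1 + (7 - 8)*(-64) = 1 - 1*(-64) = 1 + 64 = 65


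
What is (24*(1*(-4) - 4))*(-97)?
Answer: 18624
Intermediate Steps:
(24*(1*(-4) - 4))*(-97) = (24*(-4 - 4))*(-97) = (24*(-8))*(-97) = -192*(-97) = 18624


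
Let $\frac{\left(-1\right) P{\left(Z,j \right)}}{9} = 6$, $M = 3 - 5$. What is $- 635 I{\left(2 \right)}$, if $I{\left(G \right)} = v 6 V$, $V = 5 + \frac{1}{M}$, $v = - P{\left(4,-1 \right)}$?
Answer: $-925830$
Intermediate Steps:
$M = -2$ ($M = 3 - 5 = -2$)
$P{\left(Z,j \right)} = -54$ ($P{\left(Z,j \right)} = \left(-9\right) 6 = -54$)
$v = 54$ ($v = \left(-1\right) \left(-54\right) = 54$)
$V = \frac{9}{2}$ ($V = 5 + \frac{1}{-2} = 5 - \frac{1}{2} = \frac{9}{2} \approx 4.5$)
$I{\left(G \right)} = 1458$ ($I{\left(G \right)} = 54 \cdot 6 \cdot \frac{9}{2} = 324 \cdot \frac{9}{2} = 1458$)
$- 635 I{\left(2 \right)} = \left(-635\right) 1458 = -925830$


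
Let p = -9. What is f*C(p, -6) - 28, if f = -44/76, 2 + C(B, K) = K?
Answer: -444/19 ≈ -23.368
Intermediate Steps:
C(B, K) = -2 + K
f = -11/19 (f = -44*1/76 = -11/19 ≈ -0.57895)
f*C(p, -6) - 28 = -11*(-2 - 6)/19 - 28 = -11/19*(-8) - 28 = 88/19 - 28 = -444/19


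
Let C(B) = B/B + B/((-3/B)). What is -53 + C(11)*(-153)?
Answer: 5965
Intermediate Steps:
C(B) = 1 - B²/3 (C(B) = 1 + B*(-B/3) = 1 - B²/3)
-53 + C(11)*(-153) = -53 + (1 - ⅓*11²)*(-153) = -53 + (1 - ⅓*121)*(-153) = -53 + (1 - 121/3)*(-153) = -53 - 118/3*(-153) = -53 + 6018 = 5965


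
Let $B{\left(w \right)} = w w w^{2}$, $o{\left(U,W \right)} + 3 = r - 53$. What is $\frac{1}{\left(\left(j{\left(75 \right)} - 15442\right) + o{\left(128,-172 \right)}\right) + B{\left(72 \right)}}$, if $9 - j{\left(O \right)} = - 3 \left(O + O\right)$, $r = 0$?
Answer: $\frac{1}{26858817} \approx 3.7232 \cdot 10^{-8}$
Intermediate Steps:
$o{\left(U,W \right)} = -56$ ($o{\left(U,W \right)} = -3 + \left(0 - 53\right) = -3 - 53 = -56$)
$j{\left(O \right)} = 9 + 6 O$ ($j{\left(O \right)} = 9 - - 3 \left(O + O\right) = 9 - - 3 \cdot 2 O = 9 - - 6 O = 9 + 6 O$)
$B{\left(w \right)} = w^{4}$ ($B{\left(w \right)} = w^{2} w^{2} = w^{4}$)
$\frac{1}{\left(\left(j{\left(75 \right)} - 15442\right) + o{\left(128,-172 \right)}\right) + B{\left(72 \right)}} = \frac{1}{\left(\left(\left(9 + 6 \cdot 75\right) - 15442\right) - 56\right) + 72^{4}} = \frac{1}{\left(\left(\left(9 + 450\right) - 15442\right) - 56\right) + 26873856} = \frac{1}{\left(\left(459 - 15442\right) - 56\right) + 26873856} = \frac{1}{\left(-14983 - 56\right) + 26873856} = \frac{1}{-15039 + 26873856} = \frac{1}{26858817}$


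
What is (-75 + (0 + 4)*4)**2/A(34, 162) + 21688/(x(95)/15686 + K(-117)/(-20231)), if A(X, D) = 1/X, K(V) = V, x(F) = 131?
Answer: 7413424679750/4485523 ≈ 1.6527e+6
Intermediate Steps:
(-75 + (0 + 4)*4)**2/A(34, 162) + 21688/(x(95)/15686 + K(-117)/(-20231)) = (-75 + (0 + 4)*4)**2/(1/34) + 21688/(131/15686 - 117/(-20231)) = (-75 + 4*4)**2/(1/34) + 21688/(131*(1/15686) - 117*(-1/20231)) = (-75 + 16)**2*34 + 21688/(131/15686 + 117/20231) = (-59)**2*34 + 21688/(4485523/317343466) = 3481*34 + 21688*(317343466/4485523) = 118354 + 6882545090608/4485523 = 7413424679750/4485523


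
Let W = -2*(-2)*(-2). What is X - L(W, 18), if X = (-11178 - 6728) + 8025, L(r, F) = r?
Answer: -9873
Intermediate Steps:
W = -8 (W = 4*(-2) = -8)
X = -9881 (X = -17906 + 8025 = -9881)
X - L(W, 18) = -9881 - 1*(-8) = -9881 + 8 = -9873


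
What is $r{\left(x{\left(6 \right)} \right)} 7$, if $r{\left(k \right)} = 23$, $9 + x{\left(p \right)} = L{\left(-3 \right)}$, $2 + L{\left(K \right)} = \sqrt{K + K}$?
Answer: $161$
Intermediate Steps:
$L{\left(K \right)} = -2 + \sqrt{2} \sqrt{K}$ ($L{\left(K \right)} = -2 + \sqrt{K + K} = -2 + \sqrt{2 K} = -2 + \sqrt{2} \sqrt{K}$)
$x{\left(p \right)} = -11 + i \sqrt{6}$ ($x{\left(p \right)} = -9 - \left(2 - \sqrt{2} \sqrt{-3}\right) = -9 - \left(2 - \sqrt{2} i \sqrt{3}\right) = -9 - \left(2 - i \sqrt{6}\right) = -11 + i \sqrt{6}$)
$r{\left(x{\left(6 \right)} \right)} 7 = 23 \cdot 7 = 161$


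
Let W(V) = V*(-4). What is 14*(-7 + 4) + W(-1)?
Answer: -38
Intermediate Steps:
W(V) = -4*V
14*(-7 + 4) + W(-1) = 14*(-7 + 4) - 4*(-1) = 14*(-3) + 4 = -42 + 4 = -38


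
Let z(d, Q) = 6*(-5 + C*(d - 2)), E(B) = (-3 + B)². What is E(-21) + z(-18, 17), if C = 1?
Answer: 426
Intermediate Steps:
z(d, Q) = -42 + 6*d (z(d, Q) = 6*(-5 + 1*(d - 2)) = 6*(-5 + 1*(-2 + d)) = 6*(-5 + (-2 + d)) = 6*(-7 + d) = -42 + 6*d)
E(-21) + z(-18, 17) = (-3 - 21)² + (-42 + 6*(-18)) = (-24)² + (-42 - 108) = 576 - 150 = 426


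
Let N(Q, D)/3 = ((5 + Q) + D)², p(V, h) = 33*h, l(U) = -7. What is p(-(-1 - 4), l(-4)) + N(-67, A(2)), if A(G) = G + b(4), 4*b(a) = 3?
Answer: 164811/16 ≈ 10301.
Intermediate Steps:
b(a) = ¾ (b(a) = (¼)*3 = ¾)
A(G) = ¾ + G (A(G) = G + ¾ = ¾ + G)
N(Q, D) = 3*(5 + D + Q)² (N(Q, D) = 3*((5 + Q) + D)² = 3*(5 + D + Q)²)
p(-(-1 - 4), l(-4)) + N(-67, A(2)) = 33*(-7) + 3*(5 + (¾ + 2) - 67)² = -231 + 3*(5 + 11/4 - 67)² = -231 + 3*(-237/4)² = -231 + 3*(56169/16) = -231 + 168507/16 = 164811/16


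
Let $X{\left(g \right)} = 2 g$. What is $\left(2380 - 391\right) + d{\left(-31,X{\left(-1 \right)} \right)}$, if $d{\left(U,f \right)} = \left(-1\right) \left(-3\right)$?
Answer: $1992$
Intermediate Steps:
$d{\left(U,f \right)} = 3$
$\left(2380 - 391\right) + d{\left(-31,X{\left(-1 \right)} \right)} = \left(2380 - 391\right) + 3 = 1989 + 3 = 1992$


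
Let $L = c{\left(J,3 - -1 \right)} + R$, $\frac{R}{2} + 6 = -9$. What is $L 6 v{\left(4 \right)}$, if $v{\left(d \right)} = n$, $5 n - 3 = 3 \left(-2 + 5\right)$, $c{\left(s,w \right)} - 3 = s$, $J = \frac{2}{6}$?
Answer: $-384$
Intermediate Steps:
$R = -30$ ($R = -12 + 2 \left(-9\right) = -12 - 18 = -30$)
$J = \frac{1}{3}$ ($J = 2 \cdot \frac{1}{6} = \frac{1}{3} \approx 0.33333$)
$c{\left(s,w \right)} = 3 + s$
$n = \frac{12}{5}$ ($n = \frac{3}{5} + \frac{3 \left(-2 + 5\right)}{5} = \frac{3}{5} + \frac{3 \cdot 3}{5} = \frac{3}{5} + \frac{1}{5} \cdot 9 = \frac{3}{5} + \frac{9}{5} = \frac{12}{5} \approx 2.4$)
$v{\left(d \right)} = \frac{12}{5}$
$L = - \frac{80}{3}$ ($L = \left(3 + \frac{1}{3}\right) - 30 = \frac{10}{3} - 30 = - \frac{80}{3} \approx -26.667$)
$L 6 v{\left(4 \right)} = \left(- \frac{80}{3}\right) 6 \cdot \frac{12}{5} = \left(-160\right) \frac{12}{5} = -384$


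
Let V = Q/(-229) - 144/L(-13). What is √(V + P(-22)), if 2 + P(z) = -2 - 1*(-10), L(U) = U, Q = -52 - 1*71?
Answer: √156104949/2977 ≈ 4.1969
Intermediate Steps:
Q = -123 (Q = -52 - 71 = -123)
V = 34575/2977 (V = -123/(-229) - 144/(-13) = -123*(-1/229) - 144*(-1/13) = 123/229 + 144/13 = 34575/2977 ≈ 11.614)
P(z) = 6 (P(z) = -2 + (-2 - 1*(-10)) = -2 + (-2 + 10) = -2 + 8 = 6)
√(V + P(-22)) = √(34575/2977 + 6) = √(52437/2977) = √156104949/2977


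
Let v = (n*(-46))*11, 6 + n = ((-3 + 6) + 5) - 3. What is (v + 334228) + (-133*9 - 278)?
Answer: 333259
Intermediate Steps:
n = -1 (n = -6 + (((-3 + 6) + 5) - 3) = -6 + ((3 + 5) - 3) = -6 + (8 - 3) = -6 + 5 = -1)
v = 506 (v = -1*(-46)*11 = 46*11 = 506)
(v + 334228) + (-133*9 - 278) = (506 + 334228) + (-133*9 - 278) = 334734 + (-1197 - 278) = 334734 - 1475 = 333259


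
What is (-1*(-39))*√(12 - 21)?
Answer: 117*I ≈ 117.0*I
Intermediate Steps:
(-1*(-39))*√(12 - 21) = 39*√(-9) = 39*(3*I) = 117*I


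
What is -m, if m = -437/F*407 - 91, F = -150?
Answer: -164209/150 ≈ -1094.7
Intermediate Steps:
m = 164209/150 (m = -437/(-150)*407 - 91 = -437*(-1/150)*407 - 91 = (437/150)*407 - 91 = 177859/150 - 91 = 164209/150 ≈ 1094.7)
-m = -1*164209/150 = -164209/150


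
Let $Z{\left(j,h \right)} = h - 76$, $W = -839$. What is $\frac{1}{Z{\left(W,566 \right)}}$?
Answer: $\frac{1}{490} \approx 0.0020408$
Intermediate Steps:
$Z{\left(j,h \right)} = -76 + h$ ($Z{\left(j,h \right)} = h - 76 = -76 + h$)
$\frac{1}{Z{\left(W,566 \right)}} = \frac{1}{-76 + 566} = \frac{1}{490}$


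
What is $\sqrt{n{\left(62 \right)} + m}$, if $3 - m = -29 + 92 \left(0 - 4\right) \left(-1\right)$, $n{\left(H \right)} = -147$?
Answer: $i \sqrt{483} \approx 21.977 i$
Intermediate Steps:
$m = -336$ ($m = 3 - \left(-29 + 92 \left(0 - 4\right) \left(-1\right)\right) = 3 - \left(-29 + 92 \left(\left(-4\right) \left(-1\right)\right)\right) = 3 - \left(-29 + 92 \cdot 4\right) = 3 - \left(-29 + 368\right) = 3 - 339 = -336$)
$\sqrt{n{\left(62 \right)} + m} = \sqrt{-147 - 336} = \sqrt{-483} = i \sqrt{483}$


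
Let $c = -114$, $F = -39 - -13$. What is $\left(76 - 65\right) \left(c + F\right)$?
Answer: $-1540$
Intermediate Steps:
$F = -26$ ($F = -39 + 13 = -26$)
$\left(76 - 65\right) \left(c + F\right) = \left(76 - 65\right) \left(-114 - 26\right) = \left(76 - 65\right) \left(-140\right) = 11 \left(-140\right) = -1540$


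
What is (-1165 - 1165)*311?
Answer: -724630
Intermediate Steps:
(-1165 - 1165)*311 = -2330*311 = -724630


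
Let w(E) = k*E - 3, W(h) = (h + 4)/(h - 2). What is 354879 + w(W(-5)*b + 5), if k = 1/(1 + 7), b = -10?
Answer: 19873081/56 ≈ 3.5488e+5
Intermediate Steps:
k = ⅛ (k = 1/8 = ⅛ ≈ 0.12500)
W(h) = (4 + h)/(-2 + h)
w(E) = -3 + E/8 (w(E) = E/8 - 3 = -3 + E/8)
354879 + w(W(-5)*b + 5) = 354879 + (-3 + (((4 - 5)/(-2 - 5))*(-10) + 5)/8) = 354879 + (-3 + ((-1/(-7))*(-10) + 5)/8) = 354879 + (-3 + (-⅐*(-1)*(-10) + 5)/8) = 354879 + (-3 + ((⅐)*(-10) + 5)/8) = 354879 + (-3 + (-10/7 + 5)/8) = 354879 + (-3 + (⅛)*(25/7)) = 354879 + (-3 + 25/56) = 354879 - 143/56 = 19873081/56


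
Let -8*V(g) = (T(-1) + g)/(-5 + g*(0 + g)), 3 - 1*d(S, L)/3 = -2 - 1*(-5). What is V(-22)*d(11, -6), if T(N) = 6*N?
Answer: 0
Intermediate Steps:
d(S, L) = 0 (d(S, L) = 9 - 3*(-2 - 1*(-5)) = 9 - 3*(-2 + 5) = 9 - 3*3 = 9 - 9 = 0)
V(g) = -(-6 + g)/(8*(-5 + g**2)) (V(g) = -(6*(-1) + g)/(8*(-5 + g*(0 + g))) = -(-6 + g)/(8*(-5 + g*g)) = -(-6 + g)/(8*(-5 + g**2)))
V(-22)*d(11, -6) = ((6 - 1*(-22))/(8*(-5 + (-22)**2)))*0 = ((6 + 22)/(8*(-5 + 484)))*0 = ((1/8)*28/479)*0 = ((1/8)*(1/479)*28)*0 = (7/958)*0 = 0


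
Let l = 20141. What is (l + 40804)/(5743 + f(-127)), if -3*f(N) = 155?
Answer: 182835/17074 ≈ 10.708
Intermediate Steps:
f(N) = -155/3 (f(N) = -⅓*155 = -155/3)
(l + 40804)/(5743 + f(-127)) = (20141 + 40804)/(5743 - 155/3) = 60945/(17074/3) = 60945*(3/17074) = 182835/17074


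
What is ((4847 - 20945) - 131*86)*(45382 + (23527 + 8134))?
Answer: -2108204652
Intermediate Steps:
((4847 - 20945) - 131*86)*(45382 + (23527 + 8134)) = (-16098 - 11266)*(45382 + 31661) = -27364*77043 = -2108204652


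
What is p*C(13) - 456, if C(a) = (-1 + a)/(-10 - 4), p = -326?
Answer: -1236/7 ≈ -176.57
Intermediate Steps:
C(a) = 1/14 - a/14 (C(a) = (-1 + a)/(-14) = (-1 + a)*(-1/14) = 1/14 - a/14)
p*C(13) - 456 = -326*(1/14 - 1/14*13) - 456 = -326*(1/14 - 13/14) - 456 = -326*(-6/7) - 456 = 1956/7 - 456 = -1236/7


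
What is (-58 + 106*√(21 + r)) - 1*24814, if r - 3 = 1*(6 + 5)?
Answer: -24872 + 106*√35 ≈ -24245.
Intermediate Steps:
r = 14 (r = 3 + 1*(6 + 5) = 3 + 1*11 = 3 + 11 = 14)
(-58 + 106*√(21 + r)) - 1*24814 = (-58 + 106*√(21 + 14)) - 1*24814 = (-58 + 106*√35) - 24814 = -24872 + 106*√35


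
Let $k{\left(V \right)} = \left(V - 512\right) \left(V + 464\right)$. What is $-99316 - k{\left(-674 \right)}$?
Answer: $-348376$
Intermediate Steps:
$k{\left(V \right)} = \left(-512 + V\right) \left(464 + V\right)$
$-99316 - k{\left(-674 \right)} = -99316 - \left(-237568 + \left(-674\right)^{2} - -32352\right) = -99316 - \left(-237568 + 454276 + 32352\right) = -99316 - 249060 = -348376$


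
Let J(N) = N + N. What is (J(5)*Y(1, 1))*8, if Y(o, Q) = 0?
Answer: 0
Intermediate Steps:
J(N) = 2*N
(J(5)*Y(1, 1))*8 = ((2*5)*0)*8 = (10*0)*8 = 0*8 = 0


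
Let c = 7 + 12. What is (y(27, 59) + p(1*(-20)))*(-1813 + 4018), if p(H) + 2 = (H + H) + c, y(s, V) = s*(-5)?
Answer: -348390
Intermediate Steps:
y(s, V) = -5*s
c = 19
p(H) = 17 + 2*H (p(H) = -2 + ((H + H) + 19) = -2 + (2*H + 19) = -2 + (19 + 2*H) = 17 + 2*H)
(y(27, 59) + p(1*(-20)))*(-1813 + 4018) = (-5*27 + (17 + 2*(1*(-20))))*(-1813 + 4018) = (-135 + (17 + 2*(-20)))*2205 = (-135 + (17 - 40))*2205 = (-135 - 23)*2205 = -158*2205 = -348390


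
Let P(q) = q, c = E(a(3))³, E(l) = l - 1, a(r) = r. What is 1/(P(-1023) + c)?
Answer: -1/1015 ≈ -0.00098522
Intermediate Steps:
E(l) = -1 + l
c = 8 (c = (-1 + 3)³ = 2³ = 8)
1/(P(-1023) + c) = 1/(-1023 + 8) = 1/(-1015) = -1/1015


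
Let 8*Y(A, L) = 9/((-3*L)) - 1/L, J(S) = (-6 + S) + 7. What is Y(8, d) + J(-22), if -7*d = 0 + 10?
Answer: -413/20 ≈ -20.650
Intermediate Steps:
J(S) = 1 + S
d = -10/7 (d = -(0 + 10)/7 = -⅐*10 = -10/7 ≈ -1.4286)
Y(A, L) = -1/(2*L) (Y(A, L) = (9/((-3*L)) - 1/L)/8 = (9*(-1/(3*L)) - 1/L)/8 = (-3/L - 1/L)/8 = (-4/L)/8 = -1/(2*L))
Y(8, d) + J(-22) = -1/(2*(-10/7)) + (1 - 22) = -½*(-7/10) - 21 = 7/20 - 21 = -413/20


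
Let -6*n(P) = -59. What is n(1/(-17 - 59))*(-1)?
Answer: -59/6 ≈ -9.8333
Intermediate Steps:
n(P) = 59/6 (n(P) = -⅙*(-59) = 59/6)
n(1/(-17 - 59))*(-1) = (59/6)*(-1) = -59/6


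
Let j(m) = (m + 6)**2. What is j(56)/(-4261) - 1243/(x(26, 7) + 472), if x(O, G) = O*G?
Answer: -7810399/2786694 ≈ -2.8027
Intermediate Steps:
x(O, G) = G*O
j(m) = (6 + m)**2
j(56)/(-4261) - 1243/(x(26, 7) + 472) = (6 + 56)**2/(-4261) - 1243/(7*26 + 472) = 62**2*(-1/4261) - 1243/(182 + 472) = 3844*(-1/4261) - 1243/654 = -3844/4261 - 1243*1/654 = -3844/4261 - 1243/654 = -7810399/2786694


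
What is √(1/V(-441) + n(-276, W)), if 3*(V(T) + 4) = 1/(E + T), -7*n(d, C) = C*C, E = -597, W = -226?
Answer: I*√55482589940470/87199 ≈ 85.421*I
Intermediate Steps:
n(d, C) = -C²/7 (n(d, C) = -C*C/7 = -C²/7)
V(T) = -4 + 1/(3*(-597 + T))
√(1/V(-441) + n(-276, W)) = √(1/((7165 - 12*(-441))/(3*(-597 - 441))) - ⅐*(-226)²) = √(1/((⅓)*(7165 + 5292)/(-1038)) - ⅐*51076) = √(1/((⅓)*(-1/1038)*12457) - 51076/7) = √(1/(-12457/3114) - 51076/7) = √(-3114/12457 - 51076/7) = √(-636275530/87199) = I*√55482589940470/87199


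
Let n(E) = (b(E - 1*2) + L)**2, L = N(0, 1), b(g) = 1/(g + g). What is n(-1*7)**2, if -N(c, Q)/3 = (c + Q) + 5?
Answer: 11156640625/104976 ≈ 1.0628e+5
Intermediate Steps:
N(c, Q) = -15 - 3*Q - 3*c (N(c, Q) = -3*((c + Q) + 5) = -3*((Q + c) + 5) = -3*(5 + Q + c) = -15 - 3*Q - 3*c)
b(g) = 1/(2*g)
L = -18 (L = -15 - 3*1 - 3*0 = -15 - 3 + 0 = -18)
n(E) = (-18 + 1/(2*(-2 + E)))**2 (n(E) = (1/(2*(E - 1*2)) - 18)**2 = (1/(2*(E - 2)) - 18)**2 = (1/(2*(-2 + E)) - 18)**2 = (-18 + 1/(2*(-2 + E)))**2)
n(-1*7)**2 = ((-73 + 36*(-1*7))**2/(4*(-2 - 1*7)**2))**2 = ((-73 + 36*(-7))**2/(4*(-2 - 7)**2))**2 = ((1/4)*(-73 - 252)**2/(-9)**2)**2 = ((1/4)*(-325)**2*(1/81))**2 = ((1/4)*105625*(1/81))**2 = (105625/324)**2 = 11156640625/104976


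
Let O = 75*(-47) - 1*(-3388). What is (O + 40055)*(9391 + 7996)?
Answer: 694054266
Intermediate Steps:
O = -137 (O = -3525 + 3388 = -137)
(O + 40055)*(9391 + 7996) = (-137 + 40055)*(9391 + 7996) = 39918*17387 = 694054266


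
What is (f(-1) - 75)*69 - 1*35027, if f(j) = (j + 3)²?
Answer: -39926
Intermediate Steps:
f(j) = (3 + j)²
(f(-1) - 75)*69 - 1*35027 = ((3 - 1)² - 75)*69 - 1*35027 = (2² - 75)*69 - 35027 = (4 - 75)*69 - 35027 = -71*69 - 35027 = -4899 - 35027 = -39926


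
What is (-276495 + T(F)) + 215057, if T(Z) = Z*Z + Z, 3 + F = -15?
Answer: -61132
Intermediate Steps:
F = -18 (F = -3 - 15 = -18)
T(Z) = Z + Z² (T(Z) = Z² + Z = Z + Z²)
(-276495 + T(F)) + 215057 = (-276495 - 18*(1 - 18)) + 215057 = (-276495 - 18*(-17)) + 215057 = (-276495 + 306) + 215057 = -276189 + 215057 = -61132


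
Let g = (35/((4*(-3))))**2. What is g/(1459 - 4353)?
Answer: -1225/416736 ≈ -0.0029395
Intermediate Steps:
g = 1225/144 (g = (35/(-12))**2 = (35*(-1/12))**2 = (-35/12)**2 = 1225/144 ≈ 8.5069)
g/(1459 - 4353) = 1225/(144*(1459 - 4353)) = (1225/144)/(-2894) = (1225/144)*(-1/2894) = -1225/416736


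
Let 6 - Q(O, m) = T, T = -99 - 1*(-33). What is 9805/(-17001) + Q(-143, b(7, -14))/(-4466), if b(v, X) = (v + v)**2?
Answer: -22506601/37963233 ≈ -0.59285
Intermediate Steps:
T = -66 (T = -99 + 33 = -66)
b(v, X) = 4*v**2 (b(v, X) = (2*v)**2 = 4*v**2)
Q(O, m) = 72 (Q(O, m) = 6 - 1*(-66) = 6 + 66 = 72)
9805/(-17001) + Q(-143, b(7, -14))/(-4466) = 9805/(-17001) + 72/(-4466) = 9805*(-1/17001) + 72*(-1/4466) = -9805/17001 - 36/2233 = -22506601/37963233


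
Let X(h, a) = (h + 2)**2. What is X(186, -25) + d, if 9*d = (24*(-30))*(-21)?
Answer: 37024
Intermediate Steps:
d = 1680 (d = ((24*(-30))*(-21))/9 = (-720*(-21))/9 = (1/9)*15120 = 1680)
X(h, a) = (2 + h)**2
X(186, -25) + d = (2 + 186)**2 + 1680 = 188**2 + 1680 = 35344 + 1680 = 37024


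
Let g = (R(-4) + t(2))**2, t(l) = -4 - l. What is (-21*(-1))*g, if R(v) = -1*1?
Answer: 1029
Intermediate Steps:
R(v) = -1
g = 49 (g = (-1 + (-4 - 1*2))**2 = (-1 + (-4 - 2))**2 = (-1 - 6)**2 = (-7)**2 = 49)
(-21*(-1))*g = -21*(-1)*49 = 21*49 = 1029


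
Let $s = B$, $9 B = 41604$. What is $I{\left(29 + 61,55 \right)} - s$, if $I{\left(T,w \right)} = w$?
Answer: $- \frac{13703}{3} \approx -4567.7$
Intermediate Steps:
$B = \frac{13868}{3}$ ($B = \frac{1}{9} \cdot 41604 = \frac{13868}{3} \approx 4622.7$)
$s = \frac{13868}{3} \approx 4622.7$
$I{\left(29 + 61,55 \right)} - s = 55 - \frac{13868}{3} = - \frac{13703}{3}$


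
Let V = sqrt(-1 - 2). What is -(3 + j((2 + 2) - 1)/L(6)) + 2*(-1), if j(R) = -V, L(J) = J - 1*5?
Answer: -5 + I*sqrt(3) ≈ -5.0 + 1.732*I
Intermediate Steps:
L(J) = -5 + J (L(J) = J - 5 = -5 + J)
V = I*sqrt(3) (V = sqrt(-3) = I*sqrt(3) ≈ 1.732*I)
j(R) = -I*sqrt(3)
-(3 + j((2 + 2) - 1)/L(6)) + 2*(-1) = -(3 + (-I*sqrt(3))/(-5 + 6)) + 2*(-1) = -(3 - I*sqrt(3)/1) - 2 = -(3 - I*sqrt(3)*1) - 2 = -(3 - I*sqrt(3)) - 2 = (-3 + I*sqrt(3)) - 2 = -5 + I*sqrt(3)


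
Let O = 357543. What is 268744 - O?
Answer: -88799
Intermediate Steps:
268744 - O = 268744 - 1*357543 = 268744 - 357543 = -88799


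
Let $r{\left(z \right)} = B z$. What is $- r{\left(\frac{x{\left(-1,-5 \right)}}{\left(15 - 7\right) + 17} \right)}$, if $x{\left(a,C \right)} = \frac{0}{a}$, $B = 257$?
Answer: $0$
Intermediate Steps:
$x{\left(a,C \right)} = 0$
$r{\left(z \right)} = 257 z$
$- r{\left(\frac{x{\left(-1,-5 \right)}}{\left(15 - 7\right) + 17} \right)} = - 257 \frac{1}{\left(15 - 7\right) + 17} \cdot 0 = - 257 \frac{1}{8 + 17} \cdot 0 = - 257 \cdot \frac{1}{25} \cdot 0 = - 257 \cdot 0 = \left(-1\right) 0 = 0$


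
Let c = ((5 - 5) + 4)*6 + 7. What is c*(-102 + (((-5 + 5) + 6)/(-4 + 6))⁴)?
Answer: -651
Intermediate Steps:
c = 31 (c = (0 + 4)*6 + 7 = 4*6 + 7 = 24 + 7 = 31)
c*(-102 + (((-5 + 5) + 6)/(-4 + 6))⁴) = 31*(-102 + (((-5 + 5) + 6)/(-4 + 6))⁴) = 31*(-102 + ((0 + 6)/2)⁴) = 31*(-102 + (6*(½))⁴) = 31*(-102 + 3⁴) = 31*(-102 + 81) = 31*(-21) = -651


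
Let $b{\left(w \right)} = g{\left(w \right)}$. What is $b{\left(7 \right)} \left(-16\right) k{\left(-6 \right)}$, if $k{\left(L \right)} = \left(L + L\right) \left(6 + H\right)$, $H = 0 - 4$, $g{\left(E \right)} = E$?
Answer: $2688$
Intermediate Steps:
$H = -4$
$b{\left(w \right)} = w$
$k{\left(L \right)} = 4 L$ ($k{\left(L \right)} = \left(L + L\right) \left(6 - 4\right) = 2 L 2 = 4 L$)
$b{\left(7 \right)} \left(-16\right) k{\left(-6 \right)} = 7 \left(-16\right) 4 \left(-6\right) = \left(-112\right) \left(-24\right) = 2688$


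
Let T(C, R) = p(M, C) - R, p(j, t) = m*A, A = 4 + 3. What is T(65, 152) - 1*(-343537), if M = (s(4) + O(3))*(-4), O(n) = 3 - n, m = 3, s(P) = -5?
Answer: 343406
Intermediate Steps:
A = 7
M = 20 (M = (-5 + (3 - 1*3))*(-4) = (-5 + (3 - 3))*(-4) = (-5 + 0)*(-4) = -5*(-4) = 20)
p(j, t) = 21 (p(j, t) = 3*7 = 21)
T(C, R) = 21 - R
T(65, 152) - 1*(-343537) = (21 - 1*152) - 1*(-343537) = (21 - 152) + 343537 = -131 + 343537 = 343406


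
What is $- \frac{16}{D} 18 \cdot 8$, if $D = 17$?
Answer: $- \frac{2304}{17} \approx -135.53$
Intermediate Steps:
$- \frac{16}{D} 18 \cdot 8 = - \frac{16}{17} \cdot 18 \cdot 8 = \left(-16\right) \frac{1}{17} \cdot 18 \cdot 8 = \left(- \frac{16}{17}\right) 18 \cdot 8 = \left(- \frac{288}{17}\right) 8 = - \frac{2304}{17}$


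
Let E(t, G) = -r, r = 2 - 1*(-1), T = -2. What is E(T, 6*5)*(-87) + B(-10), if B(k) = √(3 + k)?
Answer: 261 + I*√7 ≈ 261.0 + 2.6458*I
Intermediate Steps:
r = 3 (r = 2 + 1 = 3)
E(t, G) = -3 (E(t, G) = -1*3 = -3)
E(T, 6*5)*(-87) + B(-10) = -3*(-87) + √(3 - 10) = 261 + √(-7) = 261 + I*√7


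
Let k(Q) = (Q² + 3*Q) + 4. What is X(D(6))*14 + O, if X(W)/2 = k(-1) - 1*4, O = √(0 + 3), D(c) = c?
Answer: -56 + √3 ≈ -54.268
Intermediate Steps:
k(Q) = 4 + Q² + 3*Q
O = √3 ≈ 1.7320
X(W) = -4 (X(W) = 2*((4 + (-1)² + 3*(-1)) - 1*4) = 2*((4 + 1 - 3) - 4) = 2*(2 - 4) = 2*(-2) = -4)
X(D(6))*14 + O = -4*14 + √3 = -56 + √3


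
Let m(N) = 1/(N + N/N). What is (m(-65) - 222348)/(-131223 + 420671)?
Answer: -14230273/18524672 ≈ -0.76818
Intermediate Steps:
m(N) = 1/(1 + N) (m(N) = 1/(N + 1) = 1/(1 + N))
(m(-65) - 222348)/(-131223 + 420671) = (1/(1 - 65) - 222348)/(-131223 + 420671) = (1/(-64) - 222348)/289448 = (-1/64 - 222348)*(1/289448) = -14230273/64*1/289448 = -14230273/18524672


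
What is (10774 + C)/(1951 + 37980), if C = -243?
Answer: 10531/39931 ≈ 0.26373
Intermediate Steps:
(10774 + C)/(1951 + 37980) = (10774 - 243)/(1951 + 37980) = 10531/39931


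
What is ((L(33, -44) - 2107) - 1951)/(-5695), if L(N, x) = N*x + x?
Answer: 5554/5695 ≈ 0.97524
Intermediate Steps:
L(N, x) = x + N*x
((L(33, -44) - 2107) - 1951)/(-5695) = ((-44*(1 + 33) - 2107) - 1951)/(-5695) = ((-44*34 - 2107) - 1951)*(-1/5695) = ((-1496 - 2107) - 1951)*(-1/5695) = (-3603 - 1951)*(-1/5695) = -5554*(-1/5695) = 5554/5695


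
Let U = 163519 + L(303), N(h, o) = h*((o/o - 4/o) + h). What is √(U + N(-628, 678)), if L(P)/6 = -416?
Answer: √63756183243/339 ≈ 744.84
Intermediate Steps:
N(h, o) = h*(1 + h - 4/o) (N(h, o) = h*((1 - 4/o) + h) = h*(1 + h - 4/o))
L(P) = -2496 (L(P) = 6*(-416) = -2496)
U = 161023 (U = 163519 - 2496 = 161023)
√(U + N(-628, 678)) = √(161023 - 628*(-4 + 678*(1 - 628))/678) = √(161023 - 628*1/678*(-4 + 678*(-627))) = √(161023 - 628*1/678*(-4 - 425106)) = √(161023 - 628*1/678*(-425110)) = √(161023 + 133484540/339) = √(188071337/339) = √63756183243/339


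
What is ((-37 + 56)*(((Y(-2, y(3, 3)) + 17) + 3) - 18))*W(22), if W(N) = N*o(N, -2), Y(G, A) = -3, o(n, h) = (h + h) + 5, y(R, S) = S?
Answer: -418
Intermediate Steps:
o(n, h) = 5 + 2*h (o(n, h) = 2*h + 5 = 5 + 2*h)
W(N) = N (W(N) = N*(5 + 2*(-2)) = N*(5 - 4) = N*1 = N)
((-37 + 56)*(((Y(-2, y(3, 3)) + 17) + 3) - 18))*W(22) = ((-37 + 56)*(((-3 + 17) + 3) - 18))*22 = (19*((14 + 3) - 18))*22 = (19*(17 - 18))*22 = (19*(-1))*22 = -19*22 = -418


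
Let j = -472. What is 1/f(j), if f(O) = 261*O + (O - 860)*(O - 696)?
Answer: 1/1432584 ≈ 6.9804e-7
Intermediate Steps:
f(O) = 261*O + (-860 + O)*(-696 + O)
1/f(j) = 1/(598560 + (-472)**2 - 1295*(-472)) = 1/(598560 + 222784 + 611240) = 1/1432584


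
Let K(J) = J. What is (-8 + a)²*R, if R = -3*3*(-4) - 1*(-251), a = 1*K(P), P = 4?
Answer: 4592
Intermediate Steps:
a = 4 (a = 1*4 = 4)
R = 287 (R = -9*(-4) + 251 = 36 + 251 = 287)
(-8 + a)²*R = (-8 + 4)²*287 = (-4)²*287 = 16*287 = 4592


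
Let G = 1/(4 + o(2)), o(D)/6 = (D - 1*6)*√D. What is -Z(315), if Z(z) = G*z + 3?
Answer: -537/284 + 945*√2/142 ≈ 7.5206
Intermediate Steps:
o(D) = 6*√D*(-6 + D) (o(D) = 6*((D - 1*6)*√D) = 6*((D - 6)*√D) = 6*((-6 + D)*√D) = 6*(√D*(-6 + D)) = 6*√D*(-6 + D))
G = 1/(4 - 24*√2) (G = 1/(4 + 6*√2*(-6 + 2)) = 1/(4 + 6*√2*(-4)) = 1/(4 - 24*√2) ≈ -0.033399)
Z(z) = 3 + z*(-1/284 - 3*√2/142) (Z(z) = (-1/284 - 3*√2/142)*z + 3 = z*(-1/284 - 3*√2/142) + 3 = 3 + z*(-1/284 - 3*√2/142))
-Z(315) = -(3 - 1/284*315 - 3/142*315*√2) = -(3 - 315/284 - 945*√2/142) = -(537/284 - 945*√2/142) = -537/284 + 945*√2/142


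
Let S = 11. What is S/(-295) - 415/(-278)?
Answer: 119367/82010 ≈ 1.4555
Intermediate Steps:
S/(-295) - 415/(-278) = 11/(-295) - 415/(-278) = 11*(-1/295) - 415*(-1/278) = -11/295 + 415/278 = 119367/82010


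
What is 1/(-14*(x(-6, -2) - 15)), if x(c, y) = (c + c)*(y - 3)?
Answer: -1/630 ≈ -0.0015873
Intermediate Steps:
x(c, y) = 2*c*(-3 + y) (x(c, y) = (2*c)*(-3 + y) = 2*c*(-3 + y))
1/(-14*(x(-6, -2) - 15)) = 1/(-14*(2*(-6)*(-3 - 2) - 15)) = 1/(-14*(2*(-6)*(-5) - 15)) = 1/(-14*(60 - 15)) = 1/(-14*45) = 1/(-630) = -1/630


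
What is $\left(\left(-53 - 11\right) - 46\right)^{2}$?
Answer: $12100$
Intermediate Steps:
$\left(\left(-53 - 11\right) - 46\right)^{2} = \left(-64 - 46\right)^{2} = \left(-110\right)^{2} = 12100$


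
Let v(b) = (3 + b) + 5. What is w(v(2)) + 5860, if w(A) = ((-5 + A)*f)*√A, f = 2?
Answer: 5860 + 10*√10 ≈ 5891.6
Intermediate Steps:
v(b) = 8 + b
w(A) = √A*(-10 + 2*A) (w(A) = ((-5 + A)*2)*√A = (-10 + 2*A)*√A = √A*(-10 + 2*A))
w(v(2)) + 5860 = 2*√(8 + 2)*(-5 + (8 + 2)) + 5860 = 2*√10*(-5 + 10) + 5860 = 2*√10*5 + 5860 = 10*√10 + 5860 = 5860 + 10*√10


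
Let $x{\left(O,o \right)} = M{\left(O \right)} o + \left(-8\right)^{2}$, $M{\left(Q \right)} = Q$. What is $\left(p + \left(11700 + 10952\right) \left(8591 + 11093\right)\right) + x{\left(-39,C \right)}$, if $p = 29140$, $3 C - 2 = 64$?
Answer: $445910314$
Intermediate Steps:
$C = 22$ ($C = \frac{2}{3} + \frac{1}{3} \cdot 64 = \frac{2}{3} + \frac{64}{3} = 22$)
$x{\left(O,o \right)} = 64 + O o$ ($x{\left(O,o \right)} = O o + \left(-8\right)^{2} = O o + 64 = 64 + O o$)
$\left(p + \left(11700 + 10952\right) \left(8591 + 11093\right)\right) + x{\left(-39,C \right)} = \left(29140 + \left(11700 + 10952\right) \left(8591 + 11093\right)\right) + \left(64 - 858\right) = \left(29140 + 22652 \cdot 19684\right) + \left(64 - 858\right) = \left(29140 + 445881968\right) - 794 = 445911108 - 794 = 445910314$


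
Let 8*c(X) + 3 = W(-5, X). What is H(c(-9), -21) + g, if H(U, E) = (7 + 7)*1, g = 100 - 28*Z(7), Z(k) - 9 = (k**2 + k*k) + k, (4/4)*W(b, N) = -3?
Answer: -3078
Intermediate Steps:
W(b, N) = -3
c(X) = -3/4 (c(X) = -3/8 + (1/8)*(-3) = -3/8 - 3/8 = -3/4)
Z(k) = 9 + k + 2*k**2 (Z(k) = 9 + ((k**2 + k*k) + k) = 9 + ((k**2 + k**2) + k) = 9 + (2*k**2 + k) = 9 + (k + 2*k**2) = 9 + k + 2*k**2)
g = -3092 (g = 100 - 28*(9 + 7 + 2*7**2) = 100 - 28*(9 + 7 + 2*49) = 100 - 28*(9 + 7 + 98) = 100 - 28*114 = 100 - 3192 = -3092)
H(U, E) = 14 (H(U, E) = 14*1 = 14)
H(c(-9), -21) + g = 14 - 3092 = -3078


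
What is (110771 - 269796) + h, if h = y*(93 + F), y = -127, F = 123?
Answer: -186457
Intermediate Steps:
h = -27432 (h = -127*(93 + 123) = -127*216 = -27432)
(110771 - 269796) + h = (110771 - 269796) - 27432 = -159025 - 27432 = -186457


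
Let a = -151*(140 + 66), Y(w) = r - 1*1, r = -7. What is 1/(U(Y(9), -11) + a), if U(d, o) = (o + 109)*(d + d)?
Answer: -1/32674 ≈ -3.0605e-5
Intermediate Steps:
Y(w) = -8 (Y(w) = -7 - 1*1 = -7 - 1 = -8)
a = -31106 (a = -151*206 = -31106)
U(d, o) = 2*d*(109 + o) (U(d, o) = (109 + o)*(2*d) = 2*d*(109 + o))
1/(U(Y(9), -11) + a) = 1/(2*(-8)*(109 - 11) - 31106) = 1/(2*(-8)*98 - 31106) = 1/(-1568 - 31106) = 1/(-32674) = -1/32674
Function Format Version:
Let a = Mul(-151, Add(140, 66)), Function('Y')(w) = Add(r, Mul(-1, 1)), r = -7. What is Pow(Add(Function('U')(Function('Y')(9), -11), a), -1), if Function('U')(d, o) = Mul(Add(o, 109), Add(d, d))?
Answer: Rational(-1, 32674) ≈ -3.0605e-5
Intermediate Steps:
Function('Y')(w) = -8 (Function('Y')(w) = Add(-7, Mul(-1, 1)) = Add(-7, -1) = -8)
a = -31106 (a = Mul(-151, 206) = -31106)
Function('U')(d, o) = Mul(2, d, Add(109, o)) (Function('U')(d, o) = Mul(Add(109, o), Mul(2, d)) = Mul(2, d, Add(109, o)))
Pow(Add(Function('U')(Function('Y')(9), -11), a), -1) = Pow(Add(Mul(2, -8, Add(109, -11)), -31106), -1) = Pow(Add(Mul(2, -8, 98), -31106), -1) = Pow(Add(-1568, -31106), -1) = Pow(-32674, -1) = Rational(-1, 32674)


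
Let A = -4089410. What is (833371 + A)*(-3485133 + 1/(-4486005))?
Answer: 50905968889934978974/4486005 ≈ 1.1348e+13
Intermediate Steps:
(833371 + A)*(-3485133 + 1/(-4486005)) = (833371 - 4089410)*(-3485133 + 1/(-4486005)) = -3256039*(-3485133 - 1/4486005) = -3256039*(-15634324063666/4486005) = 50905968889934978974/4486005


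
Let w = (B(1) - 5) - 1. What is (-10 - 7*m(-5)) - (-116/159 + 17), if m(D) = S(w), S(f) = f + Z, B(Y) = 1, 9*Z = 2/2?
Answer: 3793/477 ≈ 7.9518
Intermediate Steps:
Z = ⅑ (Z = (2/2)/9 = (2*(½))/9 = (⅑)*1 = ⅑ ≈ 0.11111)
w = -5 (w = (1 - 5) - 1 = -4 - 1 = -5)
S(f) = ⅑ + f (S(f) = f + ⅑ = ⅑ + f)
m(D) = -44/9 (m(D) = ⅑ - 5 = -44/9)
(-10 - 7*m(-5)) - (-116/159 + 17) = (-10 - 7*(-44/9)) - (-116/159 + 17) = (-10 + 308/9) - (-116*1/159 + 17) = 218/9 - (-116/159 + 17) = 218/9 - 1*2587/159 = 218/9 - 2587/159 = 3793/477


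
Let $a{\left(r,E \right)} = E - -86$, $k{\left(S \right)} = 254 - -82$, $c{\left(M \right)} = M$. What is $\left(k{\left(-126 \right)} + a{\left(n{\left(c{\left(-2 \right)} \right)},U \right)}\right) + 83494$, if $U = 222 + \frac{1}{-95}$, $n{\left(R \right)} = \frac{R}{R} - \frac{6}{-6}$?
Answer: $\frac{7993109}{95} \approx 84138.0$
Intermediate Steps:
$k{\left(S \right)} = 336$ ($k{\left(S \right)} = 254 + 82 = 336$)
$n{\left(R \right)} = 2$ ($n{\left(R \right)} = 1 - -1 = 1 + 1 = 2$)
$U = \frac{21089}{95}$ ($U = 222 - \frac{1}{95} = \frac{21089}{95} \approx 221.99$)
$a{\left(r,E \right)} = 86 + E$ ($a{\left(r,E \right)} = E + 86 = 86 + E$)
$\left(k{\left(-126 \right)} + a{\left(n{\left(c{\left(-2 \right)} \right)},U \right)}\right) + 83494 = \left(336 + \left(86 + \frac{21089}{95}\right)\right) + 83494 = \left(336 + \frac{29259}{95}\right) + 83494 = \frac{61179}{95} + 83494 = \frac{7993109}{95}$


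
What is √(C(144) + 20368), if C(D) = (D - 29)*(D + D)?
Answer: 4*√3343 ≈ 231.27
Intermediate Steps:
C(D) = 2*D*(-29 + D) (C(D) = (-29 + D)*(2*D) = 2*D*(-29 + D))
√(C(144) + 20368) = √(2*144*(-29 + 144) + 20368) = √(2*144*115 + 20368) = √(33120 + 20368) = √53488 = 4*√3343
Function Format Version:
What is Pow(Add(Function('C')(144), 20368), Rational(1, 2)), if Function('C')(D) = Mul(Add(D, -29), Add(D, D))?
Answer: Mul(4, Pow(3343, Rational(1, 2))) ≈ 231.27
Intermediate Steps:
Function('C')(D) = Mul(2, D, Add(-29, D)) (Function('C')(D) = Mul(Add(-29, D), Mul(2, D)) = Mul(2, D, Add(-29, D)))
Pow(Add(Function('C')(144), 20368), Rational(1, 2)) = Pow(Add(Mul(2, 144, Add(-29, 144)), 20368), Rational(1, 2)) = Pow(Add(Mul(2, 144, 115), 20368), Rational(1, 2)) = Pow(Add(33120, 20368), Rational(1, 2)) = Pow(53488, Rational(1, 2)) = Mul(4, Pow(3343, Rational(1, 2)))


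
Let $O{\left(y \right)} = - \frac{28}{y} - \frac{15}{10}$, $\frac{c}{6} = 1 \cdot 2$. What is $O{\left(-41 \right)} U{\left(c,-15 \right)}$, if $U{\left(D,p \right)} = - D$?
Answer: $\frac{402}{41} \approx 9.8049$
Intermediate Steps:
$c = 12$ ($c = 6 \cdot 1 \cdot 2 = 6 \cdot 2 = 12$)
$O{\left(y \right)} = - \frac{3}{2} - \frac{28}{y}$ ($O{\left(y \right)} = - \frac{28}{y} - \frac{3}{2} = - \frac{3}{2} - \frac{28}{y}$)
$O{\left(-41 \right)} U{\left(c,-15 \right)} = \left(- \frac{3}{2} - \frac{28}{-41}\right) \left(\left(-1\right) 12\right) = \left(- \frac{3}{2} - - \frac{28}{41}\right) \left(-12\right) = \left(- \frac{3}{2} + \frac{28}{41}\right) \left(-12\right) = \left(- \frac{67}{82}\right) \left(-12\right) = \frac{402}{41}$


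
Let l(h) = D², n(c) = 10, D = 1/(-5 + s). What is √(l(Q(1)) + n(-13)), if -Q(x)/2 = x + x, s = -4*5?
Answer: √6251/25 ≈ 3.1625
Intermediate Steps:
s = -20
D = -1/25 (D = 1/(-5 - 20) = 1/(-25) = -1/25 ≈ -0.040000)
Q(x) = -4*x (Q(x) = -2*(x + x) = -4*x)
l(h) = 1/625 (l(h) = (-1/25)² = 1/625)
√(l(Q(1)) + n(-13)) = √(1/625 + 10) = √(6251/625) = √6251/25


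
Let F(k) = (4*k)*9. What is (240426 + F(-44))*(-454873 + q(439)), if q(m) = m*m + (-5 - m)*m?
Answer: -109167035256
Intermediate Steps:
q(m) = m² + m*(-5 - m)
F(k) = 36*k
(240426 + F(-44))*(-454873 + q(439)) = (240426 + 36*(-44))*(-454873 - 5*439) = (240426 - 1584)*(-454873 - 2195) = 238842*(-457068) = -109167035256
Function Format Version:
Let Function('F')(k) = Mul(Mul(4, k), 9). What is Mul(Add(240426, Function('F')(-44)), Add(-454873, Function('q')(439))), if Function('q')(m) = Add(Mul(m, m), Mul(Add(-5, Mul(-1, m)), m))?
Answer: -109167035256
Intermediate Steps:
Function('q')(m) = Add(Pow(m, 2), Mul(m, Add(-5, Mul(-1, m))))
Function('F')(k) = Mul(36, k)
Mul(Add(240426, Function('F')(-44)), Add(-454873, Function('q')(439))) = Mul(Add(240426, Mul(36, -44)), Add(-454873, Mul(-5, 439))) = Mul(Add(240426, -1584), Add(-454873, -2195)) = Mul(238842, -457068) = -109167035256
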